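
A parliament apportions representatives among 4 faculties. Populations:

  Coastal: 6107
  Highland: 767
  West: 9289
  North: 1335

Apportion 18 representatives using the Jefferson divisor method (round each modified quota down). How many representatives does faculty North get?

1

Standard divisor 17498/18 ≈ 972.111; standard quotas: Coastal 6.282, Highland 0.789, West 9.555, North 1.373.
Rounding down gives 6, 0, 9, 1 = 16 seats, so the divisor must be adjusted.
With modified divisor 860: modified quotas Coastal 7.101, Highland 0.892, West 10.801, North 1.552.
Rounding down: Coastal 7, Highland 0, West 10, North 1 (total 18).
North receives 1.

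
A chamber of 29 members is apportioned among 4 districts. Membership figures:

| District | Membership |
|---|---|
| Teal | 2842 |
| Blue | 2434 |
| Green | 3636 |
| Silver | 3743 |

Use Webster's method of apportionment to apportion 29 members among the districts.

Teal 6; Blue 6; Green 8; Silver 9

Standard divisor 12655/29 ≈ 436.379; standard quotas: Teal 6.513, Blue 5.578, Green 8.332, Silver 8.577.
Rounding to the nearest integer gives 7, 6, 8, 9 = 30 seats, so the divisor must be adjusted.
With modified divisor 439: modified quotas Teal 6.474, Blue 5.544, Green 8.282, Silver 8.526.
Rounding to the nearest integer: Teal 6, Blue 6, Green 8, Silver 9 (total 29).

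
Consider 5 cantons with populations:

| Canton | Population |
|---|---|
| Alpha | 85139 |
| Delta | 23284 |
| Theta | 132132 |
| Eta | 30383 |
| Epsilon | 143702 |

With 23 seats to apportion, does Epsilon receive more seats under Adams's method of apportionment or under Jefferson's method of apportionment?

Adams: Alpha 5, Delta 2, Theta 7, Eta 2, Epsilon 7.
Jefferson: Alpha 5, Delta 1, Theta 8, Eta 1, Epsilon 8.
Epsilon gets 7 under Adams and 8 under Jefferson.

Jefferson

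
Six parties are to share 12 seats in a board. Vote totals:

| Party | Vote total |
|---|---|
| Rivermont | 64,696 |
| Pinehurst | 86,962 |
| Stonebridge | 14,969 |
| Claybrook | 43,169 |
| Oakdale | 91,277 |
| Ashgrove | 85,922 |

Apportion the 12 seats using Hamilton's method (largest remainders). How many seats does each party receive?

Total 386995; standard divisor 386995/12 ≈ 32249.583.
Standard quotas: Rivermont 2.0061, Pinehurst 2.6965, Stonebridge 0.4642, Claybrook 1.3386, Oakdale 2.8303, Ashgrove 2.6643.
Lower quotas: Rivermont 2, Pinehurst 2, Stonebridge 0, Claybrook 1, Oakdale 2, Ashgrove 2 (sum 9, leaving 3 seats).
Remainders in descending order: Oakdale 0.8303, Pinehurst 0.6965, Ashgrove 0.6643, Stonebridge 0.4642, Claybrook 0.3386, Rivermont 0.0061.
The surplus seats go to Oakdale, Pinehurst, Ashgrove.

Rivermont 2, Pinehurst 3, Stonebridge 0, Claybrook 1, Oakdale 3, Ashgrove 3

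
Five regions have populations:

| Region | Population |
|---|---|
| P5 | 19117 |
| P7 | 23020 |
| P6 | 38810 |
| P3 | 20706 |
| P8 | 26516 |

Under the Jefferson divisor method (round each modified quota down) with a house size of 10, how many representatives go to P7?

2

Standard divisor 128169/10 ≈ 12816.9; standard quotas: P5 1.492, P7 1.796, P6 3.028, P3 1.616, P8 2.069.
Rounding down gives 1, 1, 3, 1, 2 = 8 seats, so the divisor must be adjusted.
With modified divisor 10000: modified quotas P5 1.912, P7 2.302, P6 3.881, P3 2.071, P8 2.652.
Rounding down: P5 1, P7 2, P6 3, P3 2, P8 2 (total 10).
P7 receives 2.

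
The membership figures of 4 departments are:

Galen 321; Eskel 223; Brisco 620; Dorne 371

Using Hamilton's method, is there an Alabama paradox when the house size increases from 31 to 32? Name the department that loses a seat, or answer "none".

Eskel

At 31 seats: Galen 6, Eskel 5, Brisco 13, Dorne 7.
At 32 seats: Galen 7, Eskel 4, Brisco 13, Dorne 8.
Eskel drops from 5 to 4.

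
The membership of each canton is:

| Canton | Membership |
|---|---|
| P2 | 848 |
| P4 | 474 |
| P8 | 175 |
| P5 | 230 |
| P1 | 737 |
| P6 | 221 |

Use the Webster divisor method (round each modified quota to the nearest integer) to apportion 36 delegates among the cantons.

Standard divisor 2685/36 ≈ 74.583; standard quotas: P2 11.370, P4 6.355, P8 2.346, P5 3.084, P1 9.882, P6 2.963.
Rounding to the nearest integer gives 11, 6, 2, 3, 10, 3 = 35 seats, so the divisor must be adjusted.
With modified divisor 73.3: modified quotas P2 11.569, P4 6.467, P8 2.387, P5 3.138, P1 10.055, P6 3.015.
Rounding to the nearest integer: P2 12, P4 6, P8 2, P5 3, P1 10, P6 3 (total 36).

P2 12, P4 6, P8 2, P5 3, P1 10, P6 3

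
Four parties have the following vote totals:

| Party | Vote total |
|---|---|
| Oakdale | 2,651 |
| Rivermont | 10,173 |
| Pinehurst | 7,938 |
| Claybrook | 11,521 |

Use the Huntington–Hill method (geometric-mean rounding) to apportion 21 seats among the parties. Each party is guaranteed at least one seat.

With divisor 1555: modified quotas Oakdale 1.705, Rivermont 6.542, Pinehurst 5.105, Claybrook 7.409.
Geometric-mean thresholds: Oakdale √(1·2)=1.414, Rivermont √(6·7)=6.481, Pinehurst √(5·6)=5.477, Claybrook √(7·8)=7.483.
Each quota rounded against its threshold gives Oakdale 2, Rivermont 7, Pinehurst 5, Claybrook 7 (total 21).

Oakdale=2, Rivermont=7, Pinehurst=5, Claybrook=7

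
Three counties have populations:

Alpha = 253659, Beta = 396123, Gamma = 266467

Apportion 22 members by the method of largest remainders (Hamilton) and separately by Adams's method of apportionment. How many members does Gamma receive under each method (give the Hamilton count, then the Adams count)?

Hamilton: Alpha 6, Beta 10, Gamma 6.
Adams: Alpha 6, Beta 9, Gamma 7.
Gamma gets 6 under Hamilton and 7 under Adams.

6 and 7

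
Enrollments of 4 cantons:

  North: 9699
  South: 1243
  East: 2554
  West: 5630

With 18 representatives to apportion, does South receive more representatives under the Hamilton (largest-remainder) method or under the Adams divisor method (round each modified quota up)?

Hamilton: North 9, South 1, East 3, West 5.
Adams: North 8, South 2, East 3, West 5.
South gets 1 under Hamilton and 2 under Adams.

Adams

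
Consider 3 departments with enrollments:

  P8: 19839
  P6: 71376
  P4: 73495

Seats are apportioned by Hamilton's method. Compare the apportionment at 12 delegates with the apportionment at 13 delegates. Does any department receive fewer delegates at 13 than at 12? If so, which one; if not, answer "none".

At 12 seats: P8 2, P6 5, P4 5.
At 13 seats: P8 1, P6 6, P4 6.
P8 drops from 2 to 1.

P8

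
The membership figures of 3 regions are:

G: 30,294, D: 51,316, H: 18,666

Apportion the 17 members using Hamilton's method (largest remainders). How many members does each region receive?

Standard divisor: 100276 ÷ 17 ≈ 5898.588.
Standard quotas: G 5.1358, D 8.6997, H 3.1645.
Lower quotas: G 5, D 8, H 3 (sum 16, leaving 1 seat).
Remainders in descending order: D 0.6997, H 0.1645, G 0.1358.
The surplus seat goes to D.

G 5, D 9, H 3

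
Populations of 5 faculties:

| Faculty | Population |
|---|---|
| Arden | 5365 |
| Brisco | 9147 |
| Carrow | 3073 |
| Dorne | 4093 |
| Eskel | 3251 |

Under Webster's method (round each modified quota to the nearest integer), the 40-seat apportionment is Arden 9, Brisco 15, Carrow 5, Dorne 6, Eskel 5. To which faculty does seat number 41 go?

Priority for the next seat is population ÷ (current seats + 0.5).
Priorities: Arden 564.737, Brisco 590.129, Carrow 558.727, Dorne 629.692, Eskel 591.091.
Highest priority: Dorne.

Dorne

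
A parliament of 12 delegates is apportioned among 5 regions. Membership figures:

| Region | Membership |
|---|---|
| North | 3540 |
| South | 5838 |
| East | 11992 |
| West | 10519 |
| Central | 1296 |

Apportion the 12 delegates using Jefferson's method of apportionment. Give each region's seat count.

Standard divisor 33185/12 ≈ 2765.417; standard quotas: North 1.280, South 2.111, East 4.336, West 3.804, Central 0.469.
Rounding down gives 1, 2, 4, 3, 0 = 10 seats, so the divisor must be adjusted.
With modified divisor 2300: modified quotas North 1.539, South 2.538, East 5.214, West 4.573, Central 0.563.
Rounding down: North 1, South 2, East 5, West 4, Central 0 (total 12).

North=1; South=2; East=5; West=4; Central=0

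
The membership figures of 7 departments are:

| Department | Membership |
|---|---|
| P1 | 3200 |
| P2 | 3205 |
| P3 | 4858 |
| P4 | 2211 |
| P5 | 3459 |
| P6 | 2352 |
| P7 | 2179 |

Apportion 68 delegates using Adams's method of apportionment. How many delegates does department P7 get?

Standard divisor 21464/68 ≈ 315.647; standard quotas: P1 10.138, P2 10.154, P3 15.391, P4 7.005, P5 10.958, P6 7.451, P7 6.903.
Rounding up gives 11, 11, 16, 8, 11, 8, 7 = 72 seats, so the divisor must be adjusted.
With modified divisor 330: modified quotas P1 9.697, P2 9.712, P3 14.721, P4 6.700, P5 10.482, P6 7.127, P7 6.603.
Rounding up: P1 10, P2 10, P3 15, P4 7, P5 11, P6 8, P7 7 (total 68).
P7 receives 7.

7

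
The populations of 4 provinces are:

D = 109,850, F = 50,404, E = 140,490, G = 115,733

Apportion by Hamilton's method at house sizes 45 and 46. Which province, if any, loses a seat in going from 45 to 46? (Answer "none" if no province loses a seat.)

none

At 45 seats: D 12, F 5, E 15, G 13.
At 46 seats: D 12, F 6, E 15, G 13.
No province's allocation decreased.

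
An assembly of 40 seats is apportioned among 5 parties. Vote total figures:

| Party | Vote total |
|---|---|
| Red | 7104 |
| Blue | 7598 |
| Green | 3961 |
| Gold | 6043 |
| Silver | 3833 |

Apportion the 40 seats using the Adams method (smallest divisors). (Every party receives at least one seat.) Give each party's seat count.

Standard divisor 28539/40 ≈ 713.475; standard quotas: Red 9.957, Blue 10.649, Green 5.552, Gold 8.470, Silver 5.372.
Rounding up gives 10, 11, 6, 9, 6 = 42 seats, so the divisor must be adjusted.
With modified divisor 763: modified quotas Red 9.311, Blue 9.958, Green 5.191, Gold 7.920, Silver 5.024.
Rounding up: Red 10, Blue 10, Green 6, Gold 8, Silver 6 (total 40).

Red 10; Blue 10; Green 6; Gold 8; Silver 6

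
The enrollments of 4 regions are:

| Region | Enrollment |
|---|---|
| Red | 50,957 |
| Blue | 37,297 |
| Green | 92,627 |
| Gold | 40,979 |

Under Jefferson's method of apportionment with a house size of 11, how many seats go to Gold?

Standard divisor 221860/11 ≈ 20169.091; standard quotas: Red 2.526, Blue 1.849, Green 4.593, Gold 2.032.
Rounding down gives 2, 1, 4, 2 = 9 seats, so the divisor must be adjusted.
With modified divisor 17800: modified quotas Red 2.863, Blue 2.095, Green 5.204, Gold 2.302.
Rounding down: Red 2, Blue 2, Green 5, Gold 2 (total 11).
Gold receives 2.

2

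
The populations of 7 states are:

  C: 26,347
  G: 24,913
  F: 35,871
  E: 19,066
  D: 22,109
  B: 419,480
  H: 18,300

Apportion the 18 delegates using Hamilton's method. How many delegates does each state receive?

C=1; G=1; F=1; E=1; D=1; B=13; H=0

Total 566086; standard divisor 566086/18 ≈ 31449.222.
Standard quotas: C 0.8378, G 0.7922, F 1.1406, E 0.6062, D 0.7030, B 13.3383, H 0.5819.
Lower quotas: C 0, G 0, F 1, E 0, D 0, B 13, H 0 (sum 14, leaving 4 seats).
Remainders in descending order: C 0.8378, G 0.7922, D 0.7030, E 0.6062, H 0.5819, B 0.3383, F 0.1406.
The surplus seats go to C, G, D, E.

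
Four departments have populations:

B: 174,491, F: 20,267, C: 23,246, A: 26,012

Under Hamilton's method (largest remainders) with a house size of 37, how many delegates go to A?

4

Standard divisor: 244016 ÷ 37 ≈ 6595.027.
Standard quotas: B 26.4580, F 3.0731, C 3.5248, A 3.9442.
Lower quotas: B 26, F 3, C 3, A 3 (sum 35, leaving 2 seats).
Remainders in descending order: A 0.9442, C 0.5248, B 0.4580, F 0.0731.
Largest remainders: A, C receive the extra seats.
A receives 4.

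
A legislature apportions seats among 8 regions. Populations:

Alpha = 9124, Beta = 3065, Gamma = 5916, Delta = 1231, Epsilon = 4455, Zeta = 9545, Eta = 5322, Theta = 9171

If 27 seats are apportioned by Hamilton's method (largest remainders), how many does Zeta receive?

Standard divisor: 47829 ÷ 27 ≈ 1771.444.
Standard quotas: Alpha 5.1506, Beta 1.7302, Gamma 3.3396, Delta 0.6949, Epsilon 2.5149, Zeta 5.3883, Eta 3.0043, Theta 5.1771.
Lower quotas: Alpha 5, Beta 1, Gamma 3, Delta 0, Epsilon 2, Zeta 5, Eta 3, Theta 5 (sum 24, leaving 3 seats).
Remainders in descending order: Beta 0.7302, Delta 0.6949, Epsilon 0.5149, Zeta 0.3883, Gamma 0.3396, Theta 0.1771, Alpha 0.1506, Eta 0.0043.
The surplus seats go to Beta, Delta, Epsilon.
Zeta receives 5.

5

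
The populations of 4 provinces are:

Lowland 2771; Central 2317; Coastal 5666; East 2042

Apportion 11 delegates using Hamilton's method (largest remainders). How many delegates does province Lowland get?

The standard divisor is 12796/11 ≈ 1163.273.
Standard quotas: Lowland 2.3821, Central 1.9918, Coastal 4.8707, East 1.7554.
Lower quotas: Lowland 2, Central 1, Coastal 4, East 1 (sum 8, leaving 3 seats).
Remainders in descending order: Central 0.9918, Coastal 0.8707, East 0.7554, Lowland 0.3821.
Largest remainders: Central, Coastal, East receive the extra seats.
Lowland receives 2.

2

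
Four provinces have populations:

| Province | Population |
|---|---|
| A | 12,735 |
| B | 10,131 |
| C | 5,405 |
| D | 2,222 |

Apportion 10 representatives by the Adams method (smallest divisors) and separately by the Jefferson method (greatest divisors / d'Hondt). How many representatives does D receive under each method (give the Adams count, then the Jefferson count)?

1 and 0

Adams: A 4, B 3, C 2, D 1.
Jefferson: A 5, B 3, C 2, D 0.
D gets 1 under Adams and 0 under Jefferson.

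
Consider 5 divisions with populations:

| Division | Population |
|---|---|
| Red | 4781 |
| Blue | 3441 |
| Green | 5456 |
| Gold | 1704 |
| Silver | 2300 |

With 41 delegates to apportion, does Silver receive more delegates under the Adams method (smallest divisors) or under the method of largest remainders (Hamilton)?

Adams

Adams: Red 11, Blue 8, Green 12, Gold 4, Silver 6.
Hamilton: Red 11, Blue 8, Green 13, Gold 4, Silver 5.
Silver gets 6 under Adams and 5 under Hamilton.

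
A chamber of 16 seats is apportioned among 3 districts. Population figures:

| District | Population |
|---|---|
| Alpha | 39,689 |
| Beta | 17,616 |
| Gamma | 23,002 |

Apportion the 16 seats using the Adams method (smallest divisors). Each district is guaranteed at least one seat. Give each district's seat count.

Standard divisor 80307/16 ≈ 5019.188; standard quotas: Alpha 7.907, Beta 3.510, Gamma 4.583.
Rounding up gives 8, 4, 5 = 17 seats, so the divisor must be adjusted.
With modified divisor 5700: modified quotas Alpha 6.963, Beta 3.091, Gamma 4.035.
Rounding up: Alpha 7, Beta 4, Gamma 5 (total 16).

Alpha: 7; Beta: 4; Gamma: 5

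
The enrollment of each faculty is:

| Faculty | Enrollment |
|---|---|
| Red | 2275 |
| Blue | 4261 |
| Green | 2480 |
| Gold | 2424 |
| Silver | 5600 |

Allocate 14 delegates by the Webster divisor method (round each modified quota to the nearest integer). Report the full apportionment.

Standard divisor 17040/14 ≈ 1217.143; standard quotas: Red 1.869, Blue 3.501, Green 2.038, Gold 1.992, Silver 4.601.
Rounding to the nearest integer gives 2, 4, 2, 2, 5 = 15 seats, so the divisor must be adjusted.
With modified divisor 1230: modified quotas Red 1.850, Blue 3.464, Green 2.016, Gold 1.971, Silver 4.553.
Rounding to the nearest integer: Red 2, Blue 3, Green 2, Gold 2, Silver 5 (total 14).

Red=2, Blue=3, Green=2, Gold=2, Silver=5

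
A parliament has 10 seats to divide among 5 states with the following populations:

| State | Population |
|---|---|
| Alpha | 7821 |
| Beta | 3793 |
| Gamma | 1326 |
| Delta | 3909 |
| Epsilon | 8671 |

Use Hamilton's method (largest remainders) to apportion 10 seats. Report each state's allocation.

Total 25520; standard divisor 25520/10 = 2552.
Standard quotas: Alpha 3.0647, Beta 1.4863, Gamma 0.5196, Delta 1.5317, Epsilon 3.3977.
Lower quotas: Alpha 3, Beta 1, Gamma 0, Delta 1, Epsilon 3 (sum 8, leaving 2 seats).
Remainders in descending order: Delta 0.5317, Gamma 0.5196, Beta 0.4863, Epsilon 0.3977, Alpha 0.0647.
The surplus seats go to Delta, Gamma.

Alpha 3; Beta 1; Gamma 1; Delta 2; Epsilon 3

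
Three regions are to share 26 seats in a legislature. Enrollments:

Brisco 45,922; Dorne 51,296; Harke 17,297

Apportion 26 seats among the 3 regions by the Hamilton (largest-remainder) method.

The standard divisor is 114515/26 ≈ 4404.423.
Standard quotas: Brisco 10.4263, Dorne 11.6465, Harke 3.9272.
Lower quotas: Brisco 10, Dorne 11, Harke 3 (sum 24, leaving 2 seats).
Remainders in descending order: Harke 0.9272, Dorne 0.6465, Brisco 0.4263.
The surplus seats go to Harke, Dorne.

Brisco 10; Dorne 12; Harke 4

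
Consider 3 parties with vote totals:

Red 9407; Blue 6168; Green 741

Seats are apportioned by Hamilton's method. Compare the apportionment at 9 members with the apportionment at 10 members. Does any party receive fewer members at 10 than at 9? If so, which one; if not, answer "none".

Green

At 9 seats: Red 5, Blue 3, Green 1.
At 10 seats: Red 6, Blue 4, Green 0.
Green drops from 1 to 0.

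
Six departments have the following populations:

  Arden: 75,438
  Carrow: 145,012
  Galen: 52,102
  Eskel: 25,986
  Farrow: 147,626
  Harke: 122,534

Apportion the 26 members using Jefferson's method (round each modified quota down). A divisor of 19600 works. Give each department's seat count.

With modified divisor 19600: modified quotas Arden 3.849, Carrow 7.399, Galen 2.658, Eskel 1.326, Farrow 7.532, Harke 6.252.
Rounding down: Arden 3, Carrow 7, Galen 2, Eskel 1, Farrow 7, Harke 6 (total 26).

Arden: 3; Carrow: 7; Galen: 2; Eskel: 1; Farrow: 7; Harke: 6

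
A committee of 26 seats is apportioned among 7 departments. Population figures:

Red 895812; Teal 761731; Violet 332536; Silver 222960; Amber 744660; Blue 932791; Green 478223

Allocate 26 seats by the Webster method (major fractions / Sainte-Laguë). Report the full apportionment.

Standard divisor 4368713/26 ≈ 168027.423; standard quotas: Red 5.331, Teal 4.533, Violet 1.979, Silver 1.327, Amber 4.432, Blue 5.551, Green 2.846.
Rounding to the nearest integer gives Red 5, Teal 5, Violet 2, Silver 1, Amber 4, Blue 6, Green 3 — total 26, matching the house size, so no adjustment is needed.

Red: 5, Teal: 5, Violet: 2, Silver: 1, Amber: 4, Blue: 6, Green: 3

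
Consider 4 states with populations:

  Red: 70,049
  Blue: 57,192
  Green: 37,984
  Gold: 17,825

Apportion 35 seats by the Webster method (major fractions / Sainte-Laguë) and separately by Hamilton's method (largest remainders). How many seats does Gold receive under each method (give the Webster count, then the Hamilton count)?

Webster: Red 14, Blue 11, Green 7, Gold 3.
Hamilton: Red 13, Blue 11, Green 7, Gold 4.
Gold gets 3 under Webster and 4 under Hamilton.

3 and 4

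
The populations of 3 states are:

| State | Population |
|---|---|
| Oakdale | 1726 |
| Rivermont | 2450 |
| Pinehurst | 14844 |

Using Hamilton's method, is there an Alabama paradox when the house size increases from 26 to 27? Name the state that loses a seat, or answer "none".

Oakdale

At 26 seats: Oakdale 3, Rivermont 3, Pinehurst 20.
At 27 seats: Oakdale 2, Rivermont 4, Pinehurst 21.
Oakdale drops from 3 to 2.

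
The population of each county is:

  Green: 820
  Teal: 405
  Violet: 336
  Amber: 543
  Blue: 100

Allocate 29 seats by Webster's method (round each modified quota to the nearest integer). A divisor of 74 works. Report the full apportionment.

Green: 11, Teal: 5, Violet: 5, Amber: 7, Blue: 1

With modified divisor 74: modified quotas Green 11.081, Teal 5.473, Violet 4.541, Amber 7.338, Blue 1.351.
Rounding to the nearest integer: Green 11, Teal 5, Violet 5, Amber 7, Blue 1 (total 29).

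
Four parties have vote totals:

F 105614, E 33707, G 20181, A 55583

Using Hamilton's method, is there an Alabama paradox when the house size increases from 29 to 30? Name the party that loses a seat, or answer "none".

E

At 29 seats: F 14, E 5, G 3, A 7.
At 30 seats: F 15, E 4, G 3, A 8.
E drops from 5 to 4.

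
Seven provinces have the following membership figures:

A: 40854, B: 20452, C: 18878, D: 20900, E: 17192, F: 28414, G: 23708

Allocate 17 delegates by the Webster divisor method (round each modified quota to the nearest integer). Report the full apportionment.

A 4, B 2, C 2, D 2, E 2, F 3, G 2

Standard divisor 170398/17 ≈ 10023.412; standard quotas: A 4.076, B 2.040, C 1.883, D 2.085, E 1.715, F 2.835, G 2.365.
Rounding to the nearest integer gives A 4, B 2, C 2, D 2, E 2, F 3, G 2 — total 17, matching the house size, so no adjustment is needed.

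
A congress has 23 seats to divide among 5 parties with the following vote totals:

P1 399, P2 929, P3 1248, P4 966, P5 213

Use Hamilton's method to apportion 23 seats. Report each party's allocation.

Total 3755; standard divisor 3755/23 ≈ 163.261.
Standard quotas: P1 2.444, P2 5.690, P3 7.644, P4 5.917, P5 1.305.
Lower quotas: P1 2, P2 5, P3 7, P4 5, P5 1 (sum 20, leaving 3 seats).
Remainders in descending order: P4 0.917, P2 0.690, P3 0.644, P1 0.444, P5 0.305.
The surplus seats go to P4, P2, P3.

P1 2, P2 6, P3 8, P4 6, P5 1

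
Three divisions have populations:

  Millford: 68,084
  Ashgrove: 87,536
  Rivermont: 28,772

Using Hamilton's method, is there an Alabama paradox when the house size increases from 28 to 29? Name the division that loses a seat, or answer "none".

At 28 seats: Millford 10, Ashgrove 13, Rivermont 5.
At 29 seats: Millford 11, Ashgrove 14, Rivermont 4.
Rivermont drops from 5 to 4.

Rivermont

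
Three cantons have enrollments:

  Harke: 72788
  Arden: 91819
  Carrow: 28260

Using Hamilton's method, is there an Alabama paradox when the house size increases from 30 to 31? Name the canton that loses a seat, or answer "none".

At 30 seats: Harke 11, Arden 14, Carrow 5.
At 31 seats: Harke 12, Arden 15, Carrow 4.
Carrow drops from 5 to 4.

Carrow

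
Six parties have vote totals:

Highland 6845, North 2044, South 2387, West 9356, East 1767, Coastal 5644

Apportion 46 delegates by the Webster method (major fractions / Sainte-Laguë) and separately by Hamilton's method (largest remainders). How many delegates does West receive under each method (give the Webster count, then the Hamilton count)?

16 and 15

Webster: Highland 11, North 3, South 4, West 16, East 3, Coastal 9.
Hamilton: Highland 11, North 4, South 4, West 15, East 3, Coastal 9.
West gets 16 under Webster and 15 under Hamilton.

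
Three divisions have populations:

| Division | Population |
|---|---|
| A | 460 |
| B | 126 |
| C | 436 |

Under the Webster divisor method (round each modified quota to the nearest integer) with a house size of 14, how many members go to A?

Standard divisor 1022/14 ≈ 73; standard quotas: A 6.301, B 1.726, C 5.973.
Rounding to the nearest integer gives A 6, B 2, C 6 — total 14, matching the house size, so no adjustment is needed.
A receives 6.

6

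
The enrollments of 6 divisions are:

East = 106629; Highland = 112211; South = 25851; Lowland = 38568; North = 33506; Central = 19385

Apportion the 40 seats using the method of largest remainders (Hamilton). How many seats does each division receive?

Total 336150; standard divisor 336150/40 ≈ 8403.75.
Standard quotas: East 12.6883, Highland 13.3525, South 3.0761, Lowland 4.5894, North 3.9870, Central 2.3067.
Lower quotas: East 12, Highland 13, South 3, Lowland 4, North 3, Central 2 (sum 37, leaving 3 seats).
Remainders in descending order: North 0.9870, East 0.6883, Lowland 0.5894, Highland 0.3525, Central 0.3067, South 0.0761.
Largest remainders: North, East, Lowland receive the extra seats.

East 13, Highland 13, South 3, Lowland 5, North 4, Central 2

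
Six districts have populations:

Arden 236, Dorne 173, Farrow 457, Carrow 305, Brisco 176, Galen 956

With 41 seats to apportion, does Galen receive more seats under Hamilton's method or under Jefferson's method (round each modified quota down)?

Hamilton: Arden 4, Dorne 3, Farrow 8, Carrow 6, Brisco 3, Galen 17.
Jefferson: Arden 4, Dorne 3, Farrow 8, Carrow 5, Brisco 3, Galen 18.
Galen gets 17 under Hamilton and 18 under Jefferson.

Jefferson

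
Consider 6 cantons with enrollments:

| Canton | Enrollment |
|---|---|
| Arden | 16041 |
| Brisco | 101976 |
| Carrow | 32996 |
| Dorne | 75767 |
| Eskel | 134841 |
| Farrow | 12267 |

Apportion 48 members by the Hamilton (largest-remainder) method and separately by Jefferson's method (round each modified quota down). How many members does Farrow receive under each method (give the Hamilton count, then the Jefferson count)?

2 and 1

Hamilton: Arden 2, Brisco 13, Carrow 4, Dorne 10, Eskel 17, Farrow 2.
Jefferson: Arden 2, Brisco 13, Carrow 4, Dorne 10, Eskel 18, Farrow 1.
Farrow gets 2 under Hamilton and 1 under Jefferson.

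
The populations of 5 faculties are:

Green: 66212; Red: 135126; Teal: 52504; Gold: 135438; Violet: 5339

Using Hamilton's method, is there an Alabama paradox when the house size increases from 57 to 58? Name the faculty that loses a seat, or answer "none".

Teal

At 57 seats: Green 10, Red 19, Teal 8, Gold 19, Violet 1.
At 58 seats: Green 10, Red 20, Teal 7, Gold 20, Violet 1.
Teal drops from 8 to 7.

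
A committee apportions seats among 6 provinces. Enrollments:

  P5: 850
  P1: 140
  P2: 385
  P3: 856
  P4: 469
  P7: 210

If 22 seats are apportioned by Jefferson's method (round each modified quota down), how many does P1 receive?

1

Standard divisor 2910/22 ≈ 132.273; standard quotas: P5 6.426, P1 1.058, P2 2.911, P3 6.471, P4 3.546, P7 1.588.
Rounding down gives 6, 1, 2, 6, 3, 1 = 19 seats, so the divisor must be adjusted.
With modified divisor 120: modified quotas P5 7.083, P1 1.167, P2 3.208, P3 7.133, P4 3.908, P7 1.750.
Rounding down: P5 7, P1 1, P2 3, P3 7, P4 3, P7 1 (total 22).
P1 receives 1.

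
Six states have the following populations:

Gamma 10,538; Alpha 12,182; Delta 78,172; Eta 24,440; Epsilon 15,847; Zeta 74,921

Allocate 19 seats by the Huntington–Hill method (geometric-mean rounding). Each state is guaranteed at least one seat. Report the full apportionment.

Gamma=1, Alpha=1, Delta=7, Eta=2, Epsilon=1, Zeta=7

With divisor 11383: modified quotas Gamma 0.926, Alpha 1.070, Delta 6.867, Eta 2.147, Epsilon 1.392, Zeta 6.582.
Geometric-mean thresholds: Gamma (min 1), Alpha √(1·2)=1.414, Delta √(6·7)=6.481, Eta √(2·3)=2.449, Epsilon √(1·2)=1.414, Zeta √(6·7)=6.481.
Each quota rounded against its threshold gives Gamma 1, Alpha 1, Delta 7, Eta 2, Epsilon 1, Zeta 7 (total 19).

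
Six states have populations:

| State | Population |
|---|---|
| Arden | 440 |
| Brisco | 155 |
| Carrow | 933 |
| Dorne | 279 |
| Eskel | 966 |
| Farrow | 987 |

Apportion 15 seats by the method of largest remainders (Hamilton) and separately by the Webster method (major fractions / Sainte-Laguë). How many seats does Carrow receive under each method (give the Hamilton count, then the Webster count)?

4 and 3

Hamilton: Arden 2, Brisco 0, Carrow 4, Dorne 1, Eskel 4, Farrow 4.
Webster: Arden 2, Brisco 1, Carrow 3, Dorne 1, Eskel 4, Farrow 4.
Carrow gets 4 under Hamilton and 3 under Webster.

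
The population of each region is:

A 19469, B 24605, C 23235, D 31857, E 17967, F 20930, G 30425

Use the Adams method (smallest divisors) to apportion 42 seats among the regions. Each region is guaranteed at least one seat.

Standard divisor 168488/42 ≈ 4011.619; standard quotas: A 4.853, B 6.133, C 5.792, D 7.941, E 4.479, F 5.217, G 7.584.
Rounding up gives 5, 7, 6, 8, 5, 6, 8 = 45 seats, so the divisor must be adjusted.
With modified divisor 4400: modified quotas A 4.425, B 5.592, C 5.281, D 7.240, E 4.083, F 4.757, G 6.915.
Rounding up: A 5, B 6, C 6, D 8, E 5, F 5, G 7 (total 42).

A 5, B 6, C 6, D 8, E 5, F 5, G 7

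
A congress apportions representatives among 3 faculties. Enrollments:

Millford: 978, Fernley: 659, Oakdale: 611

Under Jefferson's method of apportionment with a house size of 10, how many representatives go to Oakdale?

3

Standard divisor 2248/10 ≈ 224.8; standard quotas: Millford 4.351, Fernley 2.931, Oakdale 2.718.
Rounding down gives 4, 2, 2 = 8 seats, so the divisor must be adjusted.
With modified divisor 200: modified quotas Millford 4.890, Fernley 3.295, Oakdale 3.055.
Rounding down: Millford 4, Fernley 3, Oakdale 3 (total 10).
Oakdale receives 3.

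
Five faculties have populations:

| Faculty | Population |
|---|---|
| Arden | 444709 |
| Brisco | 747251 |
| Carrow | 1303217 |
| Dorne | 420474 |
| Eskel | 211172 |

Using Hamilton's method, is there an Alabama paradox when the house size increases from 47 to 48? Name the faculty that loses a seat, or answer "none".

none

At 47 seats: Arden 7, Brisco 11, Carrow 20, Dorne 6, Eskel 3.
At 48 seats: Arden 7, Brisco 12, Carrow 20, Dorne 6, Eskel 3.
No faculty's allocation decreased.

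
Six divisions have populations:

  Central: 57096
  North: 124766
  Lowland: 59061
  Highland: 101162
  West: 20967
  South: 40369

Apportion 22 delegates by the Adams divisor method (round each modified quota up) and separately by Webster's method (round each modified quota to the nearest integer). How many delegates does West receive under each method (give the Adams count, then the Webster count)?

2 and 1

Adams: Central 3, North 7, Lowland 3, Highland 5, West 2, South 2.
Webster: Central 3, North 7, Lowland 3, Highland 6, West 1, South 2.
West gets 2 under Adams and 1 under Webster.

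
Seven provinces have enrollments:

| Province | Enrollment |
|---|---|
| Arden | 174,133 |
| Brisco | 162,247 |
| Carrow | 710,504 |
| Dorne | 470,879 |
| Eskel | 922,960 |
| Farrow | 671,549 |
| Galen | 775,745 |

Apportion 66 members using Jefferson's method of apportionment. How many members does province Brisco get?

Standard divisor 3888017/66 ≈ 58909.348; standard quotas: Arden 2.956, Brisco 2.754, Carrow 12.061, Dorne 7.993, Eskel 15.667, Farrow 11.400, Galen 13.168.
Rounding down gives 2, 2, 12, 7, 15, 11, 13 = 62 seats, so the divisor must be adjusted.
With modified divisor 55700: modified quotas Arden 3.126, Brisco 2.913, Carrow 12.756, Dorne 8.454, Eskel 16.570, Farrow 12.057, Galen 13.927.
Rounding down: Arden 3, Brisco 2, Carrow 12, Dorne 8, Eskel 16, Farrow 12, Galen 13 (total 66).
Brisco receives 2.

2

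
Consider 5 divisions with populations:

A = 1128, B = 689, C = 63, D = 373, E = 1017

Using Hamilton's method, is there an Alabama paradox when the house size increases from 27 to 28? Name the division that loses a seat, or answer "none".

At 27 seats: A 9, B 6, C 1, D 3, E 8.
At 28 seats: A 10, B 6, C 0, D 3, E 9.
C drops from 1 to 0.

C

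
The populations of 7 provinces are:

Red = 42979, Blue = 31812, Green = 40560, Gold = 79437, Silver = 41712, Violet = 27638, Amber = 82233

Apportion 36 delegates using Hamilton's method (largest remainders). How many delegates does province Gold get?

8

Total 346371; standard divisor 346371/36 ≈ 9621.417.
Standard quotas: Red 4.4670, Blue 3.3064, Green 4.2156, Gold 8.2563, Silver 4.3353, Violet 2.8725, Amber 8.5469.
Lower quotas: Red 4, Blue 3, Green 4, Gold 8, Silver 4, Violet 2, Amber 8 (sum 33, leaving 3 seats).
Remainders in descending order: Violet 0.8725, Amber 0.5469, Red 0.4670, Silver 0.3353, Blue 0.3064, Gold 0.2563, Green 0.2156.
Largest remainders: Violet, Amber, Red receive the extra seats.
Gold receives 8.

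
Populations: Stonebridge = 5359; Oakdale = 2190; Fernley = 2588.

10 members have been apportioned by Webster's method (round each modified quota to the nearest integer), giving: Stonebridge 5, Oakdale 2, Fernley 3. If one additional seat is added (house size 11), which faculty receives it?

Priority for the next seat is population ÷ (current seats + 0.5).
Priorities: Stonebridge 974.364, Oakdale 876.000, Fernley 739.429.
Highest priority: Stonebridge.

Stonebridge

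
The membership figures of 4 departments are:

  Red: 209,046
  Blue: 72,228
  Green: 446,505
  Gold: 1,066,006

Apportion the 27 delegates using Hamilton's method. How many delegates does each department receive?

Total 1793785; standard divisor 1793785/27 ≈ 66436.481.
Standard quotas: Red 3.1466, Blue 1.0872, Green 6.7208, Gold 16.0455.
Lower quotas: Red 3, Blue 1, Green 6, Gold 16 (sum 26, leaving 1 seat).
Remainders in descending order: Green 0.7208, Red 0.1466, Blue 0.0872, Gold 0.0455.
Largest remainder: Green receives the extra seat.

Red: 3; Blue: 1; Green: 7; Gold: 16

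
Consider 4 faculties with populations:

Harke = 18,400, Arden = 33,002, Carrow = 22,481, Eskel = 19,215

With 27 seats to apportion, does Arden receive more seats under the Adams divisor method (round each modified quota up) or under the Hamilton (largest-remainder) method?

Hamilton

Adams: Harke 5, Arden 9, Carrow 7, Eskel 6.
Hamilton: Harke 5, Arden 10, Carrow 6, Eskel 6.
Arden gets 9 under Adams and 10 under Hamilton.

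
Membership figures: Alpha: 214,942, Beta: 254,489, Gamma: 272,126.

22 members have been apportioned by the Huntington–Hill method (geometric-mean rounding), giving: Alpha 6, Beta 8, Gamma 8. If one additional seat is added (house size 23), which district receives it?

Priority for the next seat is population ÷ (√(s·(s+1))).
Priorities: Alpha 33166.271, Beta 29991.816, Gamma 32070.357.
Highest priority: Alpha.

Alpha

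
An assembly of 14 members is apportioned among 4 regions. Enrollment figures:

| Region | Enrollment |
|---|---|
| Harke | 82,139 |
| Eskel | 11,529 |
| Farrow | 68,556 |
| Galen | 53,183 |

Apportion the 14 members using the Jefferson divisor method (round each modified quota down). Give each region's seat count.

Standard divisor 215407/14 ≈ 15386.214; standard quotas: Harke 5.338, Eskel 0.749, Farrow 4.456, Galen 3.457.
Rounding down gives 5, 0, 4, 3 = 12 seats, so the divisor must be adjusted.
With modified divisor 13500: modified quotas Harke 6.084, Eskel 0.854, Farrow 5.078, Galen 3.939.
Rounding down: Harke 6, Eskel 0, Farrow 5, Galen 3 (total 14).

Harke 6; Eskel 0; Farrow 5; Galen 3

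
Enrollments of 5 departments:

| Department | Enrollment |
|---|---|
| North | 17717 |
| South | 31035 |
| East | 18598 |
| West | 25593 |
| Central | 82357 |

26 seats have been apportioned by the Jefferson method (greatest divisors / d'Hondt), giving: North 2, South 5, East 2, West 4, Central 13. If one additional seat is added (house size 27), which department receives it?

East

Priority for the next seat is population ÷ (current seats + 1).
Priorities: North 5905.667, South 5172.500, East 6199.333, West 5118.600, Central 5882.643.
Highest priority: East.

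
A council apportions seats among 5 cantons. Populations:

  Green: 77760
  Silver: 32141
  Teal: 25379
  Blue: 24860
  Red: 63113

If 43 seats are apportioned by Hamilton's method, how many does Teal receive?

Standard divisor: 223253 ÷ 43 ≈ 5191.93.
Standard quotas: Green 14.9771, Silver 6.1906, Teal 4.8882, Blue 4.7882, Red 12.1560.
Lower quotas: Green 14, Silver 6, Teal 4, Blue 4, Red 12 (sum 40, leaving 3 seats).
Remainders in descending order: Green 0.9771, Teal 0.8882, Blue 0.7882, Silver 0.1906, Red 0.1560.
The surplus seats go to Green, Teal, Blue.
Teal receives 5.

5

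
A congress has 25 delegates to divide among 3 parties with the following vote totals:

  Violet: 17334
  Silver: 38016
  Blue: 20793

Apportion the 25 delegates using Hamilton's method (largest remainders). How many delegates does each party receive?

Violet 6; Silver 12; Blue 7

The standard divisor is 76143/25 ≈ 3045.72.
Standard quotas: Violet 5.6913, Silver 12.4818, Blue 6.8270.
Lower quotas: Violet 5, Silver 12, Blue 6 (sum 23, leaving 2 seats).
Remainders in descending order: Blue 0.8270, Violet 0.6913, Silver 0.4818.
Largest remainders: Blue, Violet receive the extra seats.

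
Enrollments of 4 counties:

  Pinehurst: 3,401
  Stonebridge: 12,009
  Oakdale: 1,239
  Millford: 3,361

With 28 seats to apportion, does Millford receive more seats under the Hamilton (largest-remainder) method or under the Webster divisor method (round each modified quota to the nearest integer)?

Webster

Hamilton: Pinehurst 5, Stonebridge 17, Oakdale 2, Millford 4.
Webster: Pinehurst 5, Stonebridge 16, Oakdale 2, Millford 5.
Millford gets 4 under Hamilton and 5 under Webster.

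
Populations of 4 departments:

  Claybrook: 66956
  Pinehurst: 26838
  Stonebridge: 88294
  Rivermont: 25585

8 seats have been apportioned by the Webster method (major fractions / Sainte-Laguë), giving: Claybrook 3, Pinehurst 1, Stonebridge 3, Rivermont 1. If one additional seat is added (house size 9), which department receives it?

Priority for the next seat is population ÷ (current seats + 0.5).
Priorities: Claybrook 19130.286, Pinehurst 17892.000, Stonebridge 25226.857, Rivermont 17056.667.
Highest priority: Stonebridge.

Stonebridge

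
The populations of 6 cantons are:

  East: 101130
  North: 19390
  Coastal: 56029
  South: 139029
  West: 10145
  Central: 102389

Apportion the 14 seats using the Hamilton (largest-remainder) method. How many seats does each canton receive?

Standard divisor: 428112 ÷ 14 ≈ 30579.429.
Standard quotas: East 3.3071, North 0.6341, Coastal 1.8322, South 4.5465, West 0.3318, Central 3.3483.
Lower quotas: East 3, North 0, Coastal 1, South 4, West 0, Central 3 (sum 11, leaving 3 seats).
Remainders in descending order: Coastal 0.8322, North 0.6341, South 0.5465, Central 0.3483, West 0.3318, East 0.3071.
The surplus seats go to Coastal, North, South.

East 3, North 1, Coastal 2, South 5, West 0, Central 3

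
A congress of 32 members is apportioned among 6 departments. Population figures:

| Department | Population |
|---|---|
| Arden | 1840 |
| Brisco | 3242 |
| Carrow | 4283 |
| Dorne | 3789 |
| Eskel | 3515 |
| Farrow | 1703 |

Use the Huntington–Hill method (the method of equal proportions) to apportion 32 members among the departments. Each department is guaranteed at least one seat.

Arden=3, Brisco=6, Carrow=7, Dorne=7, Eskel=6, Farrow=3

With divisor 578: modified quotas Arden 3.183, Brisco 5.609, Carrow 7.410, Dorne 6.555, Eskel 6.081, Farrow 2.946.
Geometric-mean thresholds: Arden √(3·4)=3.464, Brisco √(5·6)=5.477, Carrow √(7·8)=7.483, Dorne √(6·7)=6.481, Eskel √(6·7)=6.481, Farrow √(2·3)=2.449.
Each quota rounded against its threshold gives Arden 3, Brisco 6, Carrow 7, Dorne 7, Eskel 6, Farrow 3 (total 32).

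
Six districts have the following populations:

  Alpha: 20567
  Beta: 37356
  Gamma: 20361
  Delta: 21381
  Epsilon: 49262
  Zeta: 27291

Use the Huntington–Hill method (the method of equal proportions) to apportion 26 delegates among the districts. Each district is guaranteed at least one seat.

Alpha 3, Beta 6, Gamma 3, Delta 3, Epsilon 7, Zeta 4

With divisor 6702: modified quotas Alpha 3.069, Beta 5.574, Gamma 3.038, Delta 3.190, Epsilon 7.350, Zeta 4.072.
Geometric-mean thresholds: Alpha √(3·4)=3.464, Beta √(5·6)=5.477, Gamma √(3·4)=3.464, Delta √(3·4)=3.464, Epsilon √(7·8)=7.483, Zeta √(4·5)=4.472.
Each quota rounded against its threshold gives Alpha 3, Beta 6, Gamma 3, Delta 3, Epsilon 7, Zeta 4 (total 26).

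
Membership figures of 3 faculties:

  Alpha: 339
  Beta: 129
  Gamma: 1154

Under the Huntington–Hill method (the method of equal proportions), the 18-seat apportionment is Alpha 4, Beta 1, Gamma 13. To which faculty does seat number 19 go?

Beta

Priority for the next seat is population ÷ (√(s·(s+1))).
Priorities: Alpha 75.803, Beta 91.217, Gamma 85.540.
Highest priority: Beta.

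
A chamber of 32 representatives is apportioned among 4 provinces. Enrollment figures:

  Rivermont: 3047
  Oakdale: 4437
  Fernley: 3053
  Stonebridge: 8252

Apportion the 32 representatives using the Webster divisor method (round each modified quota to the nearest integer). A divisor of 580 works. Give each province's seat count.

With modified divisor 580: modified quotas Rivermont 5.253, Oakdale 7.650, Fernley 5.264, Stonebridge 14.228.
Rounding to the nearest integer: Rivermont 5, Oakdale 8, Fernley 5, Stonebridge 14 (total 32).

Rivermont 5, Oakdale 8, Fernley 5, Stonebridge 14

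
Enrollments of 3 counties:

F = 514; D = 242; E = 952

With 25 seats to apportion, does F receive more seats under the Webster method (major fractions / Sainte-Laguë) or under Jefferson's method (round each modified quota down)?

Webster: F 7, D 4, E 14.
Jefferson: F 8, D 3, E 14.
F gets 7 under Webster and 8 under Jefferson.

Jefferson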